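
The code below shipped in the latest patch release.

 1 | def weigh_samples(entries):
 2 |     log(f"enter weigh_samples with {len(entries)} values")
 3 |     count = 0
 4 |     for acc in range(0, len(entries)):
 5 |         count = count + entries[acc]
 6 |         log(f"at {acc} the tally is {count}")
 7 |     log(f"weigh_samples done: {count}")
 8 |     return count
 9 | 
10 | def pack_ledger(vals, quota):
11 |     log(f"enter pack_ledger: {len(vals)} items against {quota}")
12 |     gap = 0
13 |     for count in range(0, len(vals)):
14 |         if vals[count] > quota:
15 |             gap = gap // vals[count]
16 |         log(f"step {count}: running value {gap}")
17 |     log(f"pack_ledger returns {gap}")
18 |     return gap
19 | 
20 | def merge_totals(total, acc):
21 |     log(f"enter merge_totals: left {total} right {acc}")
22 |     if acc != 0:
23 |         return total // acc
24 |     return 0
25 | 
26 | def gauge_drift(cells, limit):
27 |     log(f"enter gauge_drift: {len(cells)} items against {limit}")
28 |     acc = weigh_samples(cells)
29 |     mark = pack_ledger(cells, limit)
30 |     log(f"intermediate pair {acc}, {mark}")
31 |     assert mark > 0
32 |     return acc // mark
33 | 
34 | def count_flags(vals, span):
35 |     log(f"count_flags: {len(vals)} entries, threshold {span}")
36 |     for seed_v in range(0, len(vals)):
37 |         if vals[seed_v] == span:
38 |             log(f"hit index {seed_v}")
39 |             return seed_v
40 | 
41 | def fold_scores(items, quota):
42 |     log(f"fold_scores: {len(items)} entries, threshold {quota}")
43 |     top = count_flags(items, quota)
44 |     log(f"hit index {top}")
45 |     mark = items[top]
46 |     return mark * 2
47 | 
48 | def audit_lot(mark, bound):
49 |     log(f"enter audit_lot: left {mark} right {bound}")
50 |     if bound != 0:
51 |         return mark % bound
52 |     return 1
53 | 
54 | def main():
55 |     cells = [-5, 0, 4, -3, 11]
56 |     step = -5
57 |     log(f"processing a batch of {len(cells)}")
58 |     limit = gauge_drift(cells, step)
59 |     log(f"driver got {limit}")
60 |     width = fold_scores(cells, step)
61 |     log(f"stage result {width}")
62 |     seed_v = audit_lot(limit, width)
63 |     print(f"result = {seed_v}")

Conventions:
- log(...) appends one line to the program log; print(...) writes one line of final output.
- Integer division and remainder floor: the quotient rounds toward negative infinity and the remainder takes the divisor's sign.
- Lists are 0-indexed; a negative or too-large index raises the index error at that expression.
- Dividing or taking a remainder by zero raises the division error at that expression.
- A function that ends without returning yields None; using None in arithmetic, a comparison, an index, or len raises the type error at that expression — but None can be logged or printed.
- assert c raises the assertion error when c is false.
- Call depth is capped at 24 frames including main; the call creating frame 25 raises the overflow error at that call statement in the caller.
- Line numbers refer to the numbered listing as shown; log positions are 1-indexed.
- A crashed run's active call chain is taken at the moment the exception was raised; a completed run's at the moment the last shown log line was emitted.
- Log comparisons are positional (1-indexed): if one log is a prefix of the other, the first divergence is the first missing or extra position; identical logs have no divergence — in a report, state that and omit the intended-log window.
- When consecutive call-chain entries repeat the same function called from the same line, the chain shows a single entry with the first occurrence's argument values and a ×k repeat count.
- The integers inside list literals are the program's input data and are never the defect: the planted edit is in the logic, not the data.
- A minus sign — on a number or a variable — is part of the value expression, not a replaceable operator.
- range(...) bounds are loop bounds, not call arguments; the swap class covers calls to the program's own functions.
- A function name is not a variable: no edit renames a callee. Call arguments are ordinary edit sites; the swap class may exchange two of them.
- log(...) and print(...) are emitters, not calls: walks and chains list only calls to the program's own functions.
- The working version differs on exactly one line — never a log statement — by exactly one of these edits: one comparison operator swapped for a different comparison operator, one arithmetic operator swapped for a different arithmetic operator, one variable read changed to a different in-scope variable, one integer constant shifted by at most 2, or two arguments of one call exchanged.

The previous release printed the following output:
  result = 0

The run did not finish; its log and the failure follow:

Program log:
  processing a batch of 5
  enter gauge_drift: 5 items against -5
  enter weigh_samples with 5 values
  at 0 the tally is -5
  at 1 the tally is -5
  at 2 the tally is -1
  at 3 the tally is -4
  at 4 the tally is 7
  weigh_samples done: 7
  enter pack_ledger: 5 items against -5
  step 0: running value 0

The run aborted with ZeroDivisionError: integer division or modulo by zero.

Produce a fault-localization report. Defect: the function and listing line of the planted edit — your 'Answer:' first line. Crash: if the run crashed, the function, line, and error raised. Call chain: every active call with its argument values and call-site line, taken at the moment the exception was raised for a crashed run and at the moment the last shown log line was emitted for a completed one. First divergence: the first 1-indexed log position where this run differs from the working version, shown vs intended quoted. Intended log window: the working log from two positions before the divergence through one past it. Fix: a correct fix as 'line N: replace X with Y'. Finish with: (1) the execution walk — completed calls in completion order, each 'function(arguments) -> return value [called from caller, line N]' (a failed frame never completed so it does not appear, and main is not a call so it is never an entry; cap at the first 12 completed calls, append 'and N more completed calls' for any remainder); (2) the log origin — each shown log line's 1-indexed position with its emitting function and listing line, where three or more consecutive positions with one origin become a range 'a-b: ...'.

Answer: the defect is in pack_ledger at line 15.
Key fact: A complete run would log 'step 1: running value 0' next, but this one stopped at 11 lines.
Crash: pack_ledger, line 15, ZeroDivisionError.
Call chain: main -> gauge_drift([-5, 0, 4, -3, 11], -5) (called at line 58) -> pack_ledger([-5, 0, 4, -3, 11], -5) (called at line 29).
First divergence: position 12; the shown log stops at 11 lines while the working version next logs 'step 1: running value 0'.
Intended log window:
  10: enter pack_ledger: 5 items against -5
  11: step 0: running value 0
  12: step 1: running value 0
  13: step 2: running value 4
Execution walk:
  weigh_samples([-5, 0, 4, -3, 11]) -> 7  [called from gauge_drift, line 28]
Log origins:
  1: from main, line 57
  2: from gauge_drift, line 27
  3: from weigh_samples, line 2
  4-8: from weigh_samples, line 6
  9: from weigh_samples, line 7
  10: from pack_ledger, line 11
  11: from pack_ledger, line 16
A correct fix: line 15: replace `//` with `+`.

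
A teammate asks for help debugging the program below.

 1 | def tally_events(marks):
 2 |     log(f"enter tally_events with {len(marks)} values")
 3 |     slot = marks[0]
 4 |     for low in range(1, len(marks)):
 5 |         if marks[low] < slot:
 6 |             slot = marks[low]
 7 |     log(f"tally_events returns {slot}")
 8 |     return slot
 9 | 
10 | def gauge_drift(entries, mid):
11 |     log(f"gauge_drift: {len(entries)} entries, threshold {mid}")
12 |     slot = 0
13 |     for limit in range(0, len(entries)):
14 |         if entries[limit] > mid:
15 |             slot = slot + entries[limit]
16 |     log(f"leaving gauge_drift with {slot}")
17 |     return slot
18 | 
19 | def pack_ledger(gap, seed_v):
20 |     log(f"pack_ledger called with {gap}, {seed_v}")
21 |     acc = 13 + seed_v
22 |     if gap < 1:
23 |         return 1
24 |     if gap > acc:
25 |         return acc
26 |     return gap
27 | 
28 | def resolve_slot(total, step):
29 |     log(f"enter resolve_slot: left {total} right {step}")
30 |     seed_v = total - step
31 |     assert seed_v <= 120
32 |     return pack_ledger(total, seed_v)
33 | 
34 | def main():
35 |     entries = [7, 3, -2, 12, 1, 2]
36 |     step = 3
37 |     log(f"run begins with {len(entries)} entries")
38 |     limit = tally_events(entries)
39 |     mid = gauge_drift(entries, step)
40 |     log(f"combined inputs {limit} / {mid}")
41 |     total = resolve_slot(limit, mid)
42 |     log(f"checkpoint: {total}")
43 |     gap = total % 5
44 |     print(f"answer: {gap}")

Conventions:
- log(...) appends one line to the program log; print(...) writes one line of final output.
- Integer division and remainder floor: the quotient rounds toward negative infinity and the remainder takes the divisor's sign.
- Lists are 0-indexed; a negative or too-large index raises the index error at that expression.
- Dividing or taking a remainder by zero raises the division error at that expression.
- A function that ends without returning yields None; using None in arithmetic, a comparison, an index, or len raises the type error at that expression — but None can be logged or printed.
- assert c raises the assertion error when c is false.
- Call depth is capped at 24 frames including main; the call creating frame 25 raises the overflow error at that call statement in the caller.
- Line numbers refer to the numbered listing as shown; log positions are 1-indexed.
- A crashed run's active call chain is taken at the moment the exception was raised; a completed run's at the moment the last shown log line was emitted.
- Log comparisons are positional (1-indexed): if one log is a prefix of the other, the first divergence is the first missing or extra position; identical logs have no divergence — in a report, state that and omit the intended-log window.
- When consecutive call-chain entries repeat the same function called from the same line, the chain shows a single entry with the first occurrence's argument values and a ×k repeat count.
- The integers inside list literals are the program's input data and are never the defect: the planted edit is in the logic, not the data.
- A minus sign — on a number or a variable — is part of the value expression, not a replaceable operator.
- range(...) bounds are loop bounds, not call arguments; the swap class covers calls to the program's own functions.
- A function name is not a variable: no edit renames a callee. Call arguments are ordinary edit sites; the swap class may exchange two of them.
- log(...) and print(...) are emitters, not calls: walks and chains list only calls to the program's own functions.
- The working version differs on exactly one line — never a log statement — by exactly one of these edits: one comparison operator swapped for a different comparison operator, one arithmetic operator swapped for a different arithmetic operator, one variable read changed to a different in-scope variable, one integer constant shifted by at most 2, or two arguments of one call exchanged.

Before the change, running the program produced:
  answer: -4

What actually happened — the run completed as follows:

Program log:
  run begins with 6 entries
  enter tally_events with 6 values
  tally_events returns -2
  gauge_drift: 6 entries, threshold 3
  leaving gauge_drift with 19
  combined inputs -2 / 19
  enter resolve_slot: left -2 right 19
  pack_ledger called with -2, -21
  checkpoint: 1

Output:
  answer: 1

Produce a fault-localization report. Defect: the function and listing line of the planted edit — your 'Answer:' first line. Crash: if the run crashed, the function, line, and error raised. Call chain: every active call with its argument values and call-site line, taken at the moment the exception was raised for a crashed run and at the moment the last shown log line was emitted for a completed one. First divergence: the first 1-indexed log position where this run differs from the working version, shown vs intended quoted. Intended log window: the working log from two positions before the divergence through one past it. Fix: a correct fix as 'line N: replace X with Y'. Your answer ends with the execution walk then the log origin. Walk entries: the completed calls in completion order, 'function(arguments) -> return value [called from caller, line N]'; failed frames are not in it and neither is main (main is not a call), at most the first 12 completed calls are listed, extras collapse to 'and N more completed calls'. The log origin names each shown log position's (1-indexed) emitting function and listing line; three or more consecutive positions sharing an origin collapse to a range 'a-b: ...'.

Answer: the defect is in main at line 43.
Key fact: The two runs log identically and part ways only at the printed values.
Call chain: main.
First divergence: none (the log streams are identical).
Execution walk:
  tally_events([7, 3, -2, 12, 1, 2]) -> -2  [called from main, line 38]
  gauge_drift([7, 3, -2, 12, 1, 2], 3) -> 19  [called from main, line 39]
  pack_ledger(-2, -21) -> 1  [called from resolve_slot, line 32]
  resolve_slot(-2, 19) -> 1  [called from main, line 41]
Log origins:
  1: emitted by main (line 37)
  2: emitted by tally_events (line 2)
  3: emitted by tally_events (line 7)
  4: emitted by gauge_drift (line 11)
  5: emitted by gauge_drift (line 16)
  6: emitted by main (line 40)
  7: emitted by resolve_slot (line 29)
  8: emitted by pack_ledger (line 20)
  9: emitted by main (line 42)
A correct fix: line 43: replace `%` with `-`.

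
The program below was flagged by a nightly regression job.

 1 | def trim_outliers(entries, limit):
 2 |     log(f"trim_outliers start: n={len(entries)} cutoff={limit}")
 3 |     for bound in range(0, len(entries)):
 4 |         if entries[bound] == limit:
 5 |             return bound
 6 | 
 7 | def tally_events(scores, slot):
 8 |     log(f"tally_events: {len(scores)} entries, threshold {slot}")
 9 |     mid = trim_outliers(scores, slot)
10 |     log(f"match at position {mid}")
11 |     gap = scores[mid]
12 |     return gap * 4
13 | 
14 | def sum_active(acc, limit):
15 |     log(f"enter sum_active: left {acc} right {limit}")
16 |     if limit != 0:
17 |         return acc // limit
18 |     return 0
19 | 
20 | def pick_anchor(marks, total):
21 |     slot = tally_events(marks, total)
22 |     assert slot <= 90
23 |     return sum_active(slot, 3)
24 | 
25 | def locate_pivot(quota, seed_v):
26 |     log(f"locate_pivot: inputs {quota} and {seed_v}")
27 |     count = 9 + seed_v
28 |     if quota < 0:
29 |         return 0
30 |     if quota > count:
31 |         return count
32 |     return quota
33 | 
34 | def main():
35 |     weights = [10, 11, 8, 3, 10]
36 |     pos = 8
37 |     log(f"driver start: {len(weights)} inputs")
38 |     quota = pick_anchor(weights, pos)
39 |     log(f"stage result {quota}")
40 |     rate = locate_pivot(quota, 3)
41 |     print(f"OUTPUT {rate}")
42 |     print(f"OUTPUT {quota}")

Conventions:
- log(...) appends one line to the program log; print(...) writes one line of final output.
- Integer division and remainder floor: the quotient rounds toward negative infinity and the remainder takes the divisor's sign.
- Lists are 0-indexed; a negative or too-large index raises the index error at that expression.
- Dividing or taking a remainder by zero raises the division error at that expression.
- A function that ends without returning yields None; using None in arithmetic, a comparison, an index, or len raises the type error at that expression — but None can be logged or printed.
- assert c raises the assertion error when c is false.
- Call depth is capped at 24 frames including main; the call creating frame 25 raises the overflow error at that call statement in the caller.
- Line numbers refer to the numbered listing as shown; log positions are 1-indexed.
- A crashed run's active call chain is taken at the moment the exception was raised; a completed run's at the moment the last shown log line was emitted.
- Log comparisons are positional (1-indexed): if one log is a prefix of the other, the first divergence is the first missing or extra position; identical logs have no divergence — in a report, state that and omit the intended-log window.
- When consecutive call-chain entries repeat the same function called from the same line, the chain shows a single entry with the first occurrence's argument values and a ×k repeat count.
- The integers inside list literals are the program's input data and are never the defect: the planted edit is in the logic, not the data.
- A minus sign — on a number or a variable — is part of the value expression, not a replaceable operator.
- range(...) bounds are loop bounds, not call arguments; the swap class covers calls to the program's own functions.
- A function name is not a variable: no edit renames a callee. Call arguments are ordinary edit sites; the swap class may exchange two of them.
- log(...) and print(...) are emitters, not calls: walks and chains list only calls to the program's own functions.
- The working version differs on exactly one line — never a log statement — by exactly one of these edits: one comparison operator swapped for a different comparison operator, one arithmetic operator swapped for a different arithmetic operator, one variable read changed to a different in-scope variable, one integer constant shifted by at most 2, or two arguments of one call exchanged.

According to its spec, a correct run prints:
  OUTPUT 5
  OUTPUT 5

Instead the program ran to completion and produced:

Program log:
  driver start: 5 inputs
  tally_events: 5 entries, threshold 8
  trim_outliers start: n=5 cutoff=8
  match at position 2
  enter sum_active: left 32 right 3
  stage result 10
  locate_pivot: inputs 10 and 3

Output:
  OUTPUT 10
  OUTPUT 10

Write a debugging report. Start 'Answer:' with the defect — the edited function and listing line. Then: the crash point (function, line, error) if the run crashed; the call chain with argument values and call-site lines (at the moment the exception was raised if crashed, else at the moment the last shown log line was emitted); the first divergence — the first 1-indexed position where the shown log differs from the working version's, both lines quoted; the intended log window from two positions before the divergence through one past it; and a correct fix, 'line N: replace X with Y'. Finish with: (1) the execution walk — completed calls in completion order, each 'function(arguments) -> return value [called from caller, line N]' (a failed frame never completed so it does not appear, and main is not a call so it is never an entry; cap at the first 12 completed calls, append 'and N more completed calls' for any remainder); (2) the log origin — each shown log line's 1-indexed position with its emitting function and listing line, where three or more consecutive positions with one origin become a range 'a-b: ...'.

Answer: the defect is in tally_events at line 12.
The tell: Log line 5 is where behavior first shows: 'enter sum_active: left 32 right 3' appears instead of 'enter sum_active: left 16 right 3'.
Call chain: main -> locate_pivot(10, 3) (called at line 40).
First divergence: at position 5 the run shows 'enter sum_active: left 32 right 3' where the working version logs 'enter sum_active: left 16 right 3'.
Intended log window:
  3: trim_outliers start: n=5 cutoff=8
  4: match at position 2
  5: enter sum_active: left 16 right 3
  6: stage result 5
Execution walk:
  trim_outliers([10, 11, 8, 3, 10], 8) -> 2  [called from tally_events, line 9]
  tally_events([10, 11, 8, 3, 10], 8) -> 32  [called from pick_anchor, line 21]
  sum_active(32, 3) -> 10  [called from pick_anchor, line 23]
  pick_anchor([10, 11, 8, 3, 10], 8) -> 10  [called from main, line 38]
  locate_pivot(10, 3) -> 10  [called from main, line 40]
Log line origins:
  1: logged in main at line 37
  2: logged in tally_events at line 8
  3: logged in trim_outliers at line 2
  4: logged in tally_events at line 10
  5: logged in sum_active at line 15
  6: logged in main at line 39
  7: logged in locate_pivot at line 26
A correct fix: line 12: replace `4` with `2`.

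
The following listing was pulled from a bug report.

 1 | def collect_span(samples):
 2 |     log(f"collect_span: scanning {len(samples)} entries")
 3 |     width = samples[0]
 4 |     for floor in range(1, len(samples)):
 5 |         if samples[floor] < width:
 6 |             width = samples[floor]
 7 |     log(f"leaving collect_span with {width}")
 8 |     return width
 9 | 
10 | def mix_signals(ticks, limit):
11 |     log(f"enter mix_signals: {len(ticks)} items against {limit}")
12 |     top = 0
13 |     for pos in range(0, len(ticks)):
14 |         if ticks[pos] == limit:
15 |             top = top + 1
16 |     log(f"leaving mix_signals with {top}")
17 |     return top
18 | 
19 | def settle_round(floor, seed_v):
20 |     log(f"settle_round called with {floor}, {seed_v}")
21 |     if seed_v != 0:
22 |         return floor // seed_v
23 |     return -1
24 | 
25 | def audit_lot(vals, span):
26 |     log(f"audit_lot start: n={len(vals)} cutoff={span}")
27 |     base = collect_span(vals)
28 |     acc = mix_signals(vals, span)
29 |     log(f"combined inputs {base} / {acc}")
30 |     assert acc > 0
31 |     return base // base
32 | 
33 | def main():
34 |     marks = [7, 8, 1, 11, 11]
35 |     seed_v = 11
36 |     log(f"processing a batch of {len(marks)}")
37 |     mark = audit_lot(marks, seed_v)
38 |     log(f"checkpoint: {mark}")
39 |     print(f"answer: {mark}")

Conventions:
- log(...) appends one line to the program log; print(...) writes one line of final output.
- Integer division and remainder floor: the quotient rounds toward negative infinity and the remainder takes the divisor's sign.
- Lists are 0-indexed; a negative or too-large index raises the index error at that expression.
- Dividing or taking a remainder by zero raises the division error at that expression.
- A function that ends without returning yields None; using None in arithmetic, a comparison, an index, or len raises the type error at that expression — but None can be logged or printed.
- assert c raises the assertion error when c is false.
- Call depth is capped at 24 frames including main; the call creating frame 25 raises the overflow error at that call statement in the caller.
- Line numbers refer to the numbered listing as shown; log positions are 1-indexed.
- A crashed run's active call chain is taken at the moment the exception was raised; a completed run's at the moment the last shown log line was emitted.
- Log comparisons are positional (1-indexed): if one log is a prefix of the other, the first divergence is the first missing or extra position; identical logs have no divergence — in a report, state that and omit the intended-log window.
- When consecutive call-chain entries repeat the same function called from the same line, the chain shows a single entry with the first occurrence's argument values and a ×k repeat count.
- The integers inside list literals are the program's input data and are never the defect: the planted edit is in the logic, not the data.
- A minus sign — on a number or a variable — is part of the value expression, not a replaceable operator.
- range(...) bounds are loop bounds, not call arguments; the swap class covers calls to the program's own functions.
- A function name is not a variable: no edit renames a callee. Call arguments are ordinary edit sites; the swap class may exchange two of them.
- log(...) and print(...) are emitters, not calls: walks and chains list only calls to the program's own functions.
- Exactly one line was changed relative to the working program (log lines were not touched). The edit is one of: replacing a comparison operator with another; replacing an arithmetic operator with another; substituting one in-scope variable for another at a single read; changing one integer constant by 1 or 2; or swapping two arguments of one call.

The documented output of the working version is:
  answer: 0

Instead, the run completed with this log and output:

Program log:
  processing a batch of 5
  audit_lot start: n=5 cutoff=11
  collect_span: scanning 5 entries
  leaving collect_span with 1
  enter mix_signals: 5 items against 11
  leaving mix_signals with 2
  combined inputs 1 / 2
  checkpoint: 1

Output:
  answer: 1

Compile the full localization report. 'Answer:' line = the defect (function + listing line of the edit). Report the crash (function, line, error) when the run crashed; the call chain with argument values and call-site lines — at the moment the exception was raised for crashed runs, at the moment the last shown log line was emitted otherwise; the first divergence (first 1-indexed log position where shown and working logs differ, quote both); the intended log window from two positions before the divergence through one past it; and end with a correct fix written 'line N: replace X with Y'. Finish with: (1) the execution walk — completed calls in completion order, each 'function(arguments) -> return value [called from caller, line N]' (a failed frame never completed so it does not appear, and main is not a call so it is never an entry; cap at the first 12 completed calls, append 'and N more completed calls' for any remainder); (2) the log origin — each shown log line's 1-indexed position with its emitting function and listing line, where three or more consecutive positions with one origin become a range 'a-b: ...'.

Answer: the defect is in audit_lot at line 31.
Core observation: Everything matches until log position 8, which reads 'checkpoint: 1' in place of 'checkpoint: 0'.
Call chain: main.
First divergence: position 8 — the shown line 'checkpoint: 1' should read 'checkpoint: 0'.
Intended log window:
  6: leaving mix_signals with 2
  7: combined inputs 1 / 2
  8: checkpoint: 0
Execution walk:
  collect_span([7, 8, 1, 11, 11]) -> 1  [called from audit_lot, line 27]
  mix_signals([7, 8, 1, 11, 11], 11) -> 2  [called from audit_lot, line 28]
  audit_lot([7, 8, 1, 11, 11], 11) -> 1  [called from main, line 37]
Origin of each log line:
  1: emitted by main (line 36)
  2: emitted by audit_lot (line 26)
  3: emitted by collect_span (line 2)
  4: emitted by collect_span (line 7)
  5: emitted by mix_signals (line 11)
  6: emitted by mix_signals (line 16)
  7: emitted by audit_lot (line 29)
  8: emitted by main (line 38)
A correct fix: line 31: replace `base // base` with `base // acc`.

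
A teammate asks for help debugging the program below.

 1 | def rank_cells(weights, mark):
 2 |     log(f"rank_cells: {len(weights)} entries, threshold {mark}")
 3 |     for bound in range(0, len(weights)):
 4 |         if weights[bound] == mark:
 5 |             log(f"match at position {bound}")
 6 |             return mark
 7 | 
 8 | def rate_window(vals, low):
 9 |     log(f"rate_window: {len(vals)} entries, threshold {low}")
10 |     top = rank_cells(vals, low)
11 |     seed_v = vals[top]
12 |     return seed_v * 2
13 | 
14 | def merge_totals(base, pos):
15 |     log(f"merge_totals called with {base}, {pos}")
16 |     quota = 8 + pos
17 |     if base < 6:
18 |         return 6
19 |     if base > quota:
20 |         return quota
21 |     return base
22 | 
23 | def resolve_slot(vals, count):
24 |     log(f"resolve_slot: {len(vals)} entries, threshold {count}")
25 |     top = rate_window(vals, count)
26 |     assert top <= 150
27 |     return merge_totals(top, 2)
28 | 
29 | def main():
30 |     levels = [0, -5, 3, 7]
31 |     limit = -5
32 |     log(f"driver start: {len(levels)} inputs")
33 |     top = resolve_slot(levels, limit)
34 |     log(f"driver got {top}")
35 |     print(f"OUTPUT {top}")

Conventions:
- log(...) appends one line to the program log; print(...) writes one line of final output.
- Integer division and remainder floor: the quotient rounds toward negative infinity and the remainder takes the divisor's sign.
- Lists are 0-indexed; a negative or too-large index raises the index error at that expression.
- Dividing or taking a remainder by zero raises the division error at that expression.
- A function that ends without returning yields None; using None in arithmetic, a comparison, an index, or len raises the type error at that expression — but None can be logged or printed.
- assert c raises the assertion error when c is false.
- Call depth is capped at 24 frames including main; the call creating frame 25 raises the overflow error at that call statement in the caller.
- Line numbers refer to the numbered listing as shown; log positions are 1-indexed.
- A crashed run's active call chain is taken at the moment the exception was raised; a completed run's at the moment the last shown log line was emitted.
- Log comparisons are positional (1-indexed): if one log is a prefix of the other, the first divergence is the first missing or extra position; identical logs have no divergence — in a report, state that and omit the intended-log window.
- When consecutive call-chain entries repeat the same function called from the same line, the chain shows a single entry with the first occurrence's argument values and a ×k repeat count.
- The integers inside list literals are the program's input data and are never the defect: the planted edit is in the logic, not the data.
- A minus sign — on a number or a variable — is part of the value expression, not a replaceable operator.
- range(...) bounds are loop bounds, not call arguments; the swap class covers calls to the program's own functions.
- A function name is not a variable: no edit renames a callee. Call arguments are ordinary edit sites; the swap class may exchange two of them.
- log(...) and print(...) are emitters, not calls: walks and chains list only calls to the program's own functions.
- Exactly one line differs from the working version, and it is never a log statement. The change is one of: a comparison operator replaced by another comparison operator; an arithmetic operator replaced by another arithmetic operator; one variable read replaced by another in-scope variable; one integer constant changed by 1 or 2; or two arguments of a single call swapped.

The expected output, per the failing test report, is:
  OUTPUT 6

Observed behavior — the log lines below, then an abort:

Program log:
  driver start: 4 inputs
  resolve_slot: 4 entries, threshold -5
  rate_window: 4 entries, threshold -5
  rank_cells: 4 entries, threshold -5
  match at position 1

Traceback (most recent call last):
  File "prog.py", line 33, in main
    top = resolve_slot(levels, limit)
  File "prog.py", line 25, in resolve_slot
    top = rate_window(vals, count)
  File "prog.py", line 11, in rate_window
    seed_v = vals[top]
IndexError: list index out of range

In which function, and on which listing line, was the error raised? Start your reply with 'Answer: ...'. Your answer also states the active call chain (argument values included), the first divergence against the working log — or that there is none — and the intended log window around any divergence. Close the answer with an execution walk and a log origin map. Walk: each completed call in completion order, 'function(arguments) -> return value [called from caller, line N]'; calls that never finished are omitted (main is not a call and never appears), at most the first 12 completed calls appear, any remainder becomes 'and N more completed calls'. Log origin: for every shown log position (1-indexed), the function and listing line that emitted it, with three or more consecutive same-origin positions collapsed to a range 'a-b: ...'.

Answer: the error was raised in rate_window, line 11.
The tell: After 5 matching log lines the faulty run goes silent, while the working version continues with 'merge_totals called with -10, 2'.
Call chain: main -> resolve_slot([0, -5, 3, 7], -5) (called at line 33) -> rate_window([0, -5, 3, 7], -5) (called at line 25).
First divergence: position 6 — after 5 matching lines the faulty run goes silent; intended next line 'merge_totals called with -10, 2'.
Intended log window:
  4: rank_cells: 4 entries, threshold -5
  5: match at position 1
  6: merge_totals called with -10, 2
  7: driver got 6
Execution walk:
  rank_cells([0, -5, 3, 7], -5) -> -5  [called from rate_window, line 10]
Log origin:
  1 — main, line 32
  2 — resolve_slot, line 24
  3 — rate_window, line 9
  4 — rank_cells, line 2
  5 — rank_cells, line 5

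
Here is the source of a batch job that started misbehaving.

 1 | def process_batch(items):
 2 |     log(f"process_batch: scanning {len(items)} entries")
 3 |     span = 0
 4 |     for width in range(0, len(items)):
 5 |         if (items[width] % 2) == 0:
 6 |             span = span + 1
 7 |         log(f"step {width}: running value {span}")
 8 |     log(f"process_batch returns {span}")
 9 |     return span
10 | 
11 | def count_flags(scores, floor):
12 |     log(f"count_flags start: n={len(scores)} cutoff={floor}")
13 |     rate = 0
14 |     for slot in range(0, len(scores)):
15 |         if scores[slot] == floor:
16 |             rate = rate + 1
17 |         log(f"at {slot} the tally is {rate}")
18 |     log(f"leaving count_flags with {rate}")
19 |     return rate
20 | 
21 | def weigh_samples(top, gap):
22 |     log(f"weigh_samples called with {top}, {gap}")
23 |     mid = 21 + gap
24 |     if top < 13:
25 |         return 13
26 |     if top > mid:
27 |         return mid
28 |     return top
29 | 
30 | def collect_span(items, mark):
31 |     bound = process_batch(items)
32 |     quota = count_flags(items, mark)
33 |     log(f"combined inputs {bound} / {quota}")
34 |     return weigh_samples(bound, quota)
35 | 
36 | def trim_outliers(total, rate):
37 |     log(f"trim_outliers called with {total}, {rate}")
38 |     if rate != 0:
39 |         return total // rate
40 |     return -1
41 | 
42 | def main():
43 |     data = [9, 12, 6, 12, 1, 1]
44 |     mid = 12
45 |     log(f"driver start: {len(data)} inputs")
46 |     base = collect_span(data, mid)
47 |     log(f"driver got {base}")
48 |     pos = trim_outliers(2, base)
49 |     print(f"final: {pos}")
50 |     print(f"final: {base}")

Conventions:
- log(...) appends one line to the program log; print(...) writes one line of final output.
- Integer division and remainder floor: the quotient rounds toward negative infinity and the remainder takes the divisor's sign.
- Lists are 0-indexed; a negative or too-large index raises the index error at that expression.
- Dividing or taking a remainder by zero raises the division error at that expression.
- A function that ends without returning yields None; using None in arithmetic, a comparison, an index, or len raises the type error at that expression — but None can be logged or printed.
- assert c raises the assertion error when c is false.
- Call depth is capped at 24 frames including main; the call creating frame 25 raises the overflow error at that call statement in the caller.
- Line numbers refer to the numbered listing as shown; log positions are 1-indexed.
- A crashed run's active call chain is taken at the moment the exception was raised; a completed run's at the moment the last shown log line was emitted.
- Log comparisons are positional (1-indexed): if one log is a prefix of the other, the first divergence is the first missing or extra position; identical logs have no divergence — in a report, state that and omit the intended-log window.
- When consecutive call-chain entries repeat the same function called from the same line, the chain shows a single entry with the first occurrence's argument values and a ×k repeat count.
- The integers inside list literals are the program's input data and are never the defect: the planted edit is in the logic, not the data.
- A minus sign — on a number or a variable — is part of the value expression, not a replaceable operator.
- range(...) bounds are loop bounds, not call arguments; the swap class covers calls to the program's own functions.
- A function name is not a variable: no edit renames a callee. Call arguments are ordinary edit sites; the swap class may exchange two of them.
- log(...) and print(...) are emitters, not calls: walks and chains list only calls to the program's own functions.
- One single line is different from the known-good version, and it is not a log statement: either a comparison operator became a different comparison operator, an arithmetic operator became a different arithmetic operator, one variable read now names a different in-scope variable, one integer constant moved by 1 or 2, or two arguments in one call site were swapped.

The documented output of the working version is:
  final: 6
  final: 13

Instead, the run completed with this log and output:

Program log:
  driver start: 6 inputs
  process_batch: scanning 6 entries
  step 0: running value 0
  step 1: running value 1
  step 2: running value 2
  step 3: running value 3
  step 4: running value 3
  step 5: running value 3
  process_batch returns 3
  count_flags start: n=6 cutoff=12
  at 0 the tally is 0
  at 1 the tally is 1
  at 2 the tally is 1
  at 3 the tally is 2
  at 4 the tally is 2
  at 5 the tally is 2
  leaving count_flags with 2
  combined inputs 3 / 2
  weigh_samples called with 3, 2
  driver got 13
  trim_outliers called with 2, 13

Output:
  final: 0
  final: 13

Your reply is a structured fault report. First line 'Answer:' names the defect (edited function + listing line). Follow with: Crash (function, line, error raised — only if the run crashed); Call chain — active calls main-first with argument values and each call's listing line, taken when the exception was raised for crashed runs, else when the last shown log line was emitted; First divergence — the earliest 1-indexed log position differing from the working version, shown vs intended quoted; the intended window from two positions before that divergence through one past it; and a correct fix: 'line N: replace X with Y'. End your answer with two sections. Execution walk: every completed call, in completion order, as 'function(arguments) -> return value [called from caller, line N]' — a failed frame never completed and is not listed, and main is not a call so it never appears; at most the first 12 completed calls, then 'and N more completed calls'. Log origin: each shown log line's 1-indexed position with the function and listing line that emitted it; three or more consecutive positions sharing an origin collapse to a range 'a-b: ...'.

Answer: the defect is in main at line 48.
Key observation: The earliest visible damage is log position 21 — 'trim_outliers called with 2, 13' rather than the intended 'trim_outliers called with 13, 2'.
Call chain: main -> trim_outliers(2, 13) (called at line 48).
First divergence: position 21 — the shown line 'trim_outliers called with 2, 13' should read 'trim_outliers called with 13, 2'.
Intended log window:
  19: weigh_samples called with 3, 2
  20: driver got 13
  21: trim_outliers called with 13, 2
Execution walk:
  process_batch([9, 12, 6, 12, 1, 1]) -> 3  [called from collect_span, line 31]
  count_flags([9, 12, 6, 12, 1, 1], 12) -> 2  [called from collect_span, line 32]
  weigh_samples(3, 2) -> 13  [called from collect_span, line 34]
  collect_span([9, 12, 6, 12, 1, 1], 12) -> 13  [called from main, line 46]
  trim_outliers(2, 13) -> 0  [called from main, line 48]
Origin of each log line:
  1: from main, line 45
  2: from process_batch, line 2
  3-8: from process_batch, line 7
  9: from process_batch, line 8
  10: from count_flags, line 12
  11-16: from count_flags, line 17
  17: from count_flags, line 18
  18: from collect_span, line 33
  19: from weigh_samples, line 22
  20: from main, line 47
  21: from trim_outliers, line 37
A correct fix: line 48: replace `trim_outliers(2, base)` with `trim_outliers(base, 2)`.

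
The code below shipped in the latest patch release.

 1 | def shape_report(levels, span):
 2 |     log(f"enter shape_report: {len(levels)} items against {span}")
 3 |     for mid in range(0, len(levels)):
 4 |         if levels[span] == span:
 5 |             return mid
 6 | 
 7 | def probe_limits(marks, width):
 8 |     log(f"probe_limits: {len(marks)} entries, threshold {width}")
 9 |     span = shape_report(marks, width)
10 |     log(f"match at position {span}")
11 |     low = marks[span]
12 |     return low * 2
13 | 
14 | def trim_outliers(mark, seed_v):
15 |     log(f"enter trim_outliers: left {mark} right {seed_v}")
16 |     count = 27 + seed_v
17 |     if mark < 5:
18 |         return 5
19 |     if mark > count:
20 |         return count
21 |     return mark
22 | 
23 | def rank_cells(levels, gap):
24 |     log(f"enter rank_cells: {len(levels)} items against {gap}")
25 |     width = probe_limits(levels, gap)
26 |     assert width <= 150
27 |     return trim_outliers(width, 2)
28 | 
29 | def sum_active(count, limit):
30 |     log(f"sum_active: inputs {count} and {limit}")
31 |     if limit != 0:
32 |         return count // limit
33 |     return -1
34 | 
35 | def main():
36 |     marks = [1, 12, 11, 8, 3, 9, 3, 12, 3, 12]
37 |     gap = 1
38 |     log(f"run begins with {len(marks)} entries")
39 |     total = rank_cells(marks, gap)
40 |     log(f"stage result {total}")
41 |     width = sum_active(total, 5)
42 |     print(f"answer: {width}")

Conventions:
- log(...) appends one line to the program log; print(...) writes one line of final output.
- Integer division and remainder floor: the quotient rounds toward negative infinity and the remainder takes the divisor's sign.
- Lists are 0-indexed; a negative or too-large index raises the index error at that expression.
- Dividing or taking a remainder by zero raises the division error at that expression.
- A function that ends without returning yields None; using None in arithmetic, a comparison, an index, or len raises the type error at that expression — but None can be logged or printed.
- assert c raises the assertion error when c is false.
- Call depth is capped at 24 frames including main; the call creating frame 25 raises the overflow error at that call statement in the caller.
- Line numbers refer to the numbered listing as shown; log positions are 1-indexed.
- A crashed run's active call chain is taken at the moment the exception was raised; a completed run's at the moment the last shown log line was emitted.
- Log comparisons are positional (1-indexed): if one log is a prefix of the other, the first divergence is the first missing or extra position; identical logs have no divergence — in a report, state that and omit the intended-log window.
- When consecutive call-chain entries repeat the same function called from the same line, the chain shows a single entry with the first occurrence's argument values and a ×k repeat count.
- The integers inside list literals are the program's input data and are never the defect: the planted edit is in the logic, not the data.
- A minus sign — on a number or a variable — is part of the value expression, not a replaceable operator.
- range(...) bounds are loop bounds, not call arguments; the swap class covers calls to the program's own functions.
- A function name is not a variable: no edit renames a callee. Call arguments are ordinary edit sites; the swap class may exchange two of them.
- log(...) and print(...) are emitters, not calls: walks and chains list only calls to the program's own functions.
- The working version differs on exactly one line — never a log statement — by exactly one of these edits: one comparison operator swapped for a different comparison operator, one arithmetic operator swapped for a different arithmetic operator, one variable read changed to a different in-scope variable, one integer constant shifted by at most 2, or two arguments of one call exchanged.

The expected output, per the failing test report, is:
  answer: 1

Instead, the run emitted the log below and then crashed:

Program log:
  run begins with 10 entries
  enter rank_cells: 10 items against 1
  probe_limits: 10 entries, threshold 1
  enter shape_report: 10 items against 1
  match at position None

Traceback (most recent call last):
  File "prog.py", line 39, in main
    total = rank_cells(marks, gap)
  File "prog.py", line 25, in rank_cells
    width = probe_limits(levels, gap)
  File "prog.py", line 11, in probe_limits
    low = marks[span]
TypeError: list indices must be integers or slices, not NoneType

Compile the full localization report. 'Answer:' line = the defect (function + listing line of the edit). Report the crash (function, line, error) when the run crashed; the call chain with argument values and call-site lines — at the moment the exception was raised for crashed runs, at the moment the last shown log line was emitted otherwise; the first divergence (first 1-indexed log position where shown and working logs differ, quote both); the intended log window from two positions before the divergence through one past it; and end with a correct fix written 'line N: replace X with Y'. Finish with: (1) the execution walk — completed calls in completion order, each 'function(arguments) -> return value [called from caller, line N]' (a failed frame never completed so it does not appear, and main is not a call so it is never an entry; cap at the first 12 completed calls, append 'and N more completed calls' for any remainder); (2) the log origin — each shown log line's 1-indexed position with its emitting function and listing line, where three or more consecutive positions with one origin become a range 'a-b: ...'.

Answer: the defect is in shape_report at line 4.
The tell: Everything matches until log position 5, which reads 'match at position None' in place of 'match at position 0'.
Crash: probe_limits, line 11, TypeError.
Call chain: main -> rank_cells([1, 12, 11, 8, 3, 9, 3, 12, 3, 12], 1) (called at line 39) -> probe_limits([1, 12, 11, 8, 3, 9, 3, 12, 3, 12], 1) (called at line 25).
First divergence: position 5; shown 'match at position None' vs intended 'match at position 0'.
Intended log window:
  3: probe_limits: 10 entries, threshold 1
  4: enter shape_report: 10 items against 1
  5: match at position 0
  6: enter trim_outliers: left 2 right 2
Execution walk:
  shape_report([1, 12, 11, 8, 3, 9, 3, 12, 3, 12], 1) -> None  [called from probe_limits, line 9]
Log origin:
  1: emitted by main (line 38)
  2: emitted by rank_cells (line 24)
  3: emitted by probe_limits (line 8)
  4: emitted by shape_report (line 2)
  5: emitted by probe_limits (line 10)
A correct fix: line 4: replace `levels[span]` with `levels[mid]`.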